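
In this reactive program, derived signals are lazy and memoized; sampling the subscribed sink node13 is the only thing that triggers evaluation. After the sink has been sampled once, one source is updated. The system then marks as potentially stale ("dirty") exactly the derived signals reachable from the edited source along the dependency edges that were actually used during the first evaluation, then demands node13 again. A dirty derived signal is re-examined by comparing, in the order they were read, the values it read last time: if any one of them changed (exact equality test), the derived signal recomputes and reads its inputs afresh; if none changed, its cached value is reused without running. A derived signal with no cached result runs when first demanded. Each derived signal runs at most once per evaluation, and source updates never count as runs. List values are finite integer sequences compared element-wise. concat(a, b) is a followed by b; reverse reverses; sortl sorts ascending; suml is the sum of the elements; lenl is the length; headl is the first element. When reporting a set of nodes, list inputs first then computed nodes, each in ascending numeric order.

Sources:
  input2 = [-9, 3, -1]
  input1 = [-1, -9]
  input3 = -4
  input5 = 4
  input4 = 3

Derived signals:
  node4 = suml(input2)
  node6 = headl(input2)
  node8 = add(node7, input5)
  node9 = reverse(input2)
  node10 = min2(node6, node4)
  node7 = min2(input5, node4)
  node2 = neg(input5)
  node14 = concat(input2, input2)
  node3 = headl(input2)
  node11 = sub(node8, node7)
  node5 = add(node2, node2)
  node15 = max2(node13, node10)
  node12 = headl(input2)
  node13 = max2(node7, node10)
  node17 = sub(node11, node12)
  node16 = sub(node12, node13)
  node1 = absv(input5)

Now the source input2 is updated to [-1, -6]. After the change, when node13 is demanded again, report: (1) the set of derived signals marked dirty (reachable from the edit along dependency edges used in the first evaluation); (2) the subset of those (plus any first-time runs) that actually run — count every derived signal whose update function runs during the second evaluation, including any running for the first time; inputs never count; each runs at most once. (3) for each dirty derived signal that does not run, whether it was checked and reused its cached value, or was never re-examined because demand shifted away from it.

The edit dirties: node4, node6, node7, node10, node13.
4 derived signals run: node4, node6, node10, node13.
Cache hits after checking: node7.
Note where the cutoff bites: node7 is checked, finds nothing changed, and keeps its cache.

First demand of the output computes:
  node4 = suml([-9, 3, -1]) = -7
  node6 = headl([-9, 3, -1]) = -9
  node7 = min2(4, -7) = -7
  node10 = min2(-9, -7) = -9
  node13 = max2(-7, -9) = -7

After the edit, cleaning proceeds:
  node4: a read changed (input2 [-9, 3, -1]->[-1, -6]) — executes, giving -7 — identical to its old value.
  node6: a read changed (input2 [-9, 3, -1]->[-1, -6]) — executes, giving -1.
  node7: dirty, but its reads are unchanged (input5 unchanged, node4 unchanged); cached -7 stands.
  node10: a read changed (node6 -9->-1) — executes, giving -7.
  node13: a read changed (node10 -9->-7) — executes, giving -7 — identical to its old value.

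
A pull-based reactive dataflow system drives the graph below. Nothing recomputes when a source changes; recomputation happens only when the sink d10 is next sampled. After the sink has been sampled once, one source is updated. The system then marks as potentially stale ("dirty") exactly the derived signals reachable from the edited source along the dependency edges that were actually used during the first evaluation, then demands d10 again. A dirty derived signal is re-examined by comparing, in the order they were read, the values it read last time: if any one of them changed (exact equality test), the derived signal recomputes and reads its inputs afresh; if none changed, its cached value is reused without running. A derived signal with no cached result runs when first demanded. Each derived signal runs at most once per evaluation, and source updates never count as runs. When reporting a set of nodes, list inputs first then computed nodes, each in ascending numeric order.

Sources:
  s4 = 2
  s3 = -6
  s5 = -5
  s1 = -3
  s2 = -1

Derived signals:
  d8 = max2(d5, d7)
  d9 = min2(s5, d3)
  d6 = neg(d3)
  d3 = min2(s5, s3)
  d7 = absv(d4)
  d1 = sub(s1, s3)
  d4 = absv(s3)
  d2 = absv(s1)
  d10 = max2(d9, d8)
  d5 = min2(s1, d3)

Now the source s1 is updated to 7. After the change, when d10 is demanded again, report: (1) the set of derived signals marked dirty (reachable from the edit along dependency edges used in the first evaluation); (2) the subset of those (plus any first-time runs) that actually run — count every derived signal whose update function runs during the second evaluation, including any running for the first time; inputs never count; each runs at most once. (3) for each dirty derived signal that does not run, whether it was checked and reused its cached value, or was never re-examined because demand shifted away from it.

First evaluation (everything demanded from the output):
  d3 = min2(-5, -6) = -6
  d4 = absv(-6) = 6
  d5 = min2(-3, -6) = -6
  d7 = absv(6) = 6
  d8 = max2(-6, 6) = 6
  d9 = min2(-5, -6) = -6
  d10 = max2(-6, 6) = 6

Propagation after the edit:
  d5: runs — s1 -3->7; result -6 (same value as before).
  d8: checked — values it read are unchanged (d5 unchanged, d7 unchanged); reused cached 6 without running.
  d10: checked — values it read are unchanged (d9 unchanged, d8 unchanged); reused cached 6 without running.

Key observation: the change is absorbed at d5 — it re-runs but produces the same value, and the output's value is unchanged.

Marked dirty: d5, d8, d10.
Derived signals that run: d5 — 1 in total.
Checked but reused from cache: d8, d10.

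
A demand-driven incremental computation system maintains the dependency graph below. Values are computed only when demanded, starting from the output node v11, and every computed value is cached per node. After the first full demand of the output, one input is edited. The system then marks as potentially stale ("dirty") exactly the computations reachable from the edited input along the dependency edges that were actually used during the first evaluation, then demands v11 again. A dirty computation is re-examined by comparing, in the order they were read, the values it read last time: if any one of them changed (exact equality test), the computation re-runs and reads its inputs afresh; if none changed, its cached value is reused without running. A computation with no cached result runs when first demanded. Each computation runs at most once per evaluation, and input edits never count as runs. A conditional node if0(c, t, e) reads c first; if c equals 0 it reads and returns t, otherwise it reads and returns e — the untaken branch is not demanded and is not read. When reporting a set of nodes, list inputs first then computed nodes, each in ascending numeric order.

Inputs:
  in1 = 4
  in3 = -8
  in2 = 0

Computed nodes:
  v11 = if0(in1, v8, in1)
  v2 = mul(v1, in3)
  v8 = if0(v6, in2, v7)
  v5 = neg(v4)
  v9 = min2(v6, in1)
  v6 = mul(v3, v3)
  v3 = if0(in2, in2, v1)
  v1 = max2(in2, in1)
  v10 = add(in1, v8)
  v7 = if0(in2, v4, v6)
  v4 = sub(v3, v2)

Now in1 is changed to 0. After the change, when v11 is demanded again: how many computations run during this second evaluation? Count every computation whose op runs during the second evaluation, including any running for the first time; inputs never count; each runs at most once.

Computations that run: v3, v6, v8, v11 — 4 in total.
Key observation: a condition flipped, so demand reaches new nodes — v3, v6, v8 run for the first time.

First evaluation (everything demanded from the output):
  v11 = if0(in1=4 -> else branch in1) = 4

Propagation after the edit:
  v3: demanded for the first time — runs, produces 0.
  v6: demanded for the first time — runs, produces 0.
  v8: demanded for the first time — runs, produces 0.
  v11: runs — in1 4->0; in1 4->0; result 0.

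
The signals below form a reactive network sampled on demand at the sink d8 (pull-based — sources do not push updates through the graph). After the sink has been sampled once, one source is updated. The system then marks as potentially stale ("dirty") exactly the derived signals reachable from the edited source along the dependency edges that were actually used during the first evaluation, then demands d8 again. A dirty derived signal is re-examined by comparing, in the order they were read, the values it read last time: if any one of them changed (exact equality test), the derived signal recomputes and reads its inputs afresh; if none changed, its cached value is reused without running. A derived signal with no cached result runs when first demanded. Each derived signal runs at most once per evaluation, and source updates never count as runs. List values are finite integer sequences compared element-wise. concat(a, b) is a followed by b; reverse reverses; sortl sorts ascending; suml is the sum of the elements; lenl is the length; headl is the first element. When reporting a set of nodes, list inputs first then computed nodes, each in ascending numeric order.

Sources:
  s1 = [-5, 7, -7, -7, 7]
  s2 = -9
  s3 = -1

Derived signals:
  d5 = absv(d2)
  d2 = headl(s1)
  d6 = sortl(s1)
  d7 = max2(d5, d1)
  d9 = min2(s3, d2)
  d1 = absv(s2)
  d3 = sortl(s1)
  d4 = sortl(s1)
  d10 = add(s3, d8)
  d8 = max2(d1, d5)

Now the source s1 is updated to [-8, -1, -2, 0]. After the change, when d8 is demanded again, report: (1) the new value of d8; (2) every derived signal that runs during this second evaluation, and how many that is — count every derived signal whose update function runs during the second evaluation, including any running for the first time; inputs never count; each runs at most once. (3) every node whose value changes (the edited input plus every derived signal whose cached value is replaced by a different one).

Initial pass — values computed on the first demand:
  d1 = absv(-9) = 9
  d2 = headl([-5, 7, -7, -7, 7]) = -5
  d5 = absv(-5) = 5
  d8 = max2(9, 5) = 9

Second demand — change propagation:
  d2: re-runs because s1 [-5, 7, -7, -7, 7]->[-8, -1, -2, 0]; new result -8.
  d5: re-runs because d2 -5->-8; new result 8.
  d8: re-runs because d5 5->8; new result 9 (unchanged).

d8 now evaluates to 9.
Run set: d2, d5, d8 (3 run).
Changed values: s1, d2, d5.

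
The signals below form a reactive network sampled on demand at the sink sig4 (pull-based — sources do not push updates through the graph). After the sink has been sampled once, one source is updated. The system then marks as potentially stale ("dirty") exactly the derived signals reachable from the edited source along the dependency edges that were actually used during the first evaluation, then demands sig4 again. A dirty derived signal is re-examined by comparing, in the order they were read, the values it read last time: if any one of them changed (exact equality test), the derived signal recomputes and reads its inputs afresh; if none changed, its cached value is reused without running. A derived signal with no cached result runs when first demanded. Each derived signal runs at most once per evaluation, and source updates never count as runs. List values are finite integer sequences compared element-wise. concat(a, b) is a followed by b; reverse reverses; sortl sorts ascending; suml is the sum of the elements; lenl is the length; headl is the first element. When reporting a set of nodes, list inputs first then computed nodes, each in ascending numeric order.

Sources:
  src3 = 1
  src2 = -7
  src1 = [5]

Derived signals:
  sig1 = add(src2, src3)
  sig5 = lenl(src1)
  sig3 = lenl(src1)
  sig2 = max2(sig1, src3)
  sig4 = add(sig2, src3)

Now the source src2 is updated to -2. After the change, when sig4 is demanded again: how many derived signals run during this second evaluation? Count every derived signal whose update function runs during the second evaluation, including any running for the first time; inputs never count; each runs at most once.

Run set: sig1, sig2 (2 run).
The important point: sig2 recomputes to an identical value, and the output ends up unchanged.

Initial pass — values computed on the first demand:
  sig1 = add(-7, 1) = -6
  sig2 = max2(-6, 1) = 1
  sig4 = add(1, 1) = 2

Second demand — change propagation:
  sig1: re-runs because src2 -7->-2; new result -1.
  sig2: re-runs because sig1 -6->-1; new result 1 (unchanged).
  sig4: re-examined; everything it read last time is the same (sig2 unchanged, src3 unchanged) — cache 2 kept, no run.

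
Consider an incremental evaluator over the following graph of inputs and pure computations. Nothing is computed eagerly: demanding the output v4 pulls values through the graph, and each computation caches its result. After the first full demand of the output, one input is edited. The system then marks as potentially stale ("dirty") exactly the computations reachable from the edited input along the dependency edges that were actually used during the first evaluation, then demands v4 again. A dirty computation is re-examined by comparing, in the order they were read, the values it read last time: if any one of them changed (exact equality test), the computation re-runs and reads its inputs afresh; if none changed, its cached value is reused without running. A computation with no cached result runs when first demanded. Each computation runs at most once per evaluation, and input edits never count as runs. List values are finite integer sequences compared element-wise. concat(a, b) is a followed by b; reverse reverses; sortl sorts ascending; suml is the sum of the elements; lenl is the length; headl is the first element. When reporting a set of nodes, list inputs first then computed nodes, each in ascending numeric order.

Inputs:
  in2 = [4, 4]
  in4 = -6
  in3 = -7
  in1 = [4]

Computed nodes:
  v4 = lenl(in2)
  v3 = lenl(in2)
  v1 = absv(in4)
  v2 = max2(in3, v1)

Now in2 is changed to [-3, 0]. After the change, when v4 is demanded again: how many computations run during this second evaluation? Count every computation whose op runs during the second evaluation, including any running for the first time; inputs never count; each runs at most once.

Run set: v4 (1 run).

Initial pass — values computed on the first demand:
  v4 = lenl([4, 4]) = 2

Second demand — change propagation:
  v4: re-runs because in2 [4, 4]->[-3, 0]; new result 2 (unchanged).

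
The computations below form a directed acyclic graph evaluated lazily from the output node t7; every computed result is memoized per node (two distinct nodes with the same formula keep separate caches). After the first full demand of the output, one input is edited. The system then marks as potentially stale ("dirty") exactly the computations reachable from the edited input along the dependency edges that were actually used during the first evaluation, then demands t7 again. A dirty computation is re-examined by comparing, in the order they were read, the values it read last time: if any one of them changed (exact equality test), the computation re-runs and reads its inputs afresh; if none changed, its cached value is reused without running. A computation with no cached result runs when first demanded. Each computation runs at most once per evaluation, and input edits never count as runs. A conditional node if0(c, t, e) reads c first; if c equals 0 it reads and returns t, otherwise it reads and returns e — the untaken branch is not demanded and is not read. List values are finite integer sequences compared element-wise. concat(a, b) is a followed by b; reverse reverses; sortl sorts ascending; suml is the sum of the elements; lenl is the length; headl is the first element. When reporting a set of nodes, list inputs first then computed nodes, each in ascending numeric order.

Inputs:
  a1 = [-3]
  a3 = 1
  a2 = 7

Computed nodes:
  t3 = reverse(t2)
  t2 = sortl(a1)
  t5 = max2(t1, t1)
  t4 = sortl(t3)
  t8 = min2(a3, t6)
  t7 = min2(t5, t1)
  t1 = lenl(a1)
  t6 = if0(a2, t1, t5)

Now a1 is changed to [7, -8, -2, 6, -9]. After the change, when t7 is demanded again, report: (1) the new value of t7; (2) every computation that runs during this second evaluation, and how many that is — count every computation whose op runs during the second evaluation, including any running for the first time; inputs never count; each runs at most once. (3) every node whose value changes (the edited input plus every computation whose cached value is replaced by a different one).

First demand of the output computes:
  t1 = lenl([-3]) = 1
  t5 = max2(1, 1) = 1
  t7 = min2(1, 1) = 1

After the edit, cleaning proceeds:
  t1: a read changed (a1 [-3]->[7, -8, -2, 6, -9]) — executes, giving 5.
  t5: a read changed (t1 1->5; t1 1->5) — executes, giving 5.
  t7: a read changed (t5 1->5; t1 1->5) — executes, giving 5.

Demanding t7 again yields 5.
3 computations run: t1, t5, t7.
The nodes whose values change: a1, t1, t5, t7.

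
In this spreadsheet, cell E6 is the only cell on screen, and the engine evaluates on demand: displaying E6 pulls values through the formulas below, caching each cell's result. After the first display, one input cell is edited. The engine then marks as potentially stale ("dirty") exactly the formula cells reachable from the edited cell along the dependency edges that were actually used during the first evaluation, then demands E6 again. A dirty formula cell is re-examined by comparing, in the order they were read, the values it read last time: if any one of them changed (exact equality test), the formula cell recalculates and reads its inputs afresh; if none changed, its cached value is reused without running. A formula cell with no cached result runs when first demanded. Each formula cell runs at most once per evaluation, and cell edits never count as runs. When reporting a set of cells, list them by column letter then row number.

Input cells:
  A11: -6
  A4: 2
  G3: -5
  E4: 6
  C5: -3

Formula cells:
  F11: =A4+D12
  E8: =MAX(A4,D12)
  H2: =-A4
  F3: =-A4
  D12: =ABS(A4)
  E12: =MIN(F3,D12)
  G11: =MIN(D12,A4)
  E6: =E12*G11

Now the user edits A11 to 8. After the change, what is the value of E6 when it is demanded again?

E6 now evaluates to -4.
The important point: nothing the output needs ever reads A11, so the edit is invisible to it.

Initial pass — values computed on the first demand:
  D12 = ABS(2) = 2
  F3 = -(2) = -2
  E12 = MIN(-2, 2) = -2
  G11 = MIN(2, 2) = 2
  E6 = -2 * 2 = -4

Second demand — change propagation:
  no demanded computation ever read A11, so the edit dirties nothing and nothing runs.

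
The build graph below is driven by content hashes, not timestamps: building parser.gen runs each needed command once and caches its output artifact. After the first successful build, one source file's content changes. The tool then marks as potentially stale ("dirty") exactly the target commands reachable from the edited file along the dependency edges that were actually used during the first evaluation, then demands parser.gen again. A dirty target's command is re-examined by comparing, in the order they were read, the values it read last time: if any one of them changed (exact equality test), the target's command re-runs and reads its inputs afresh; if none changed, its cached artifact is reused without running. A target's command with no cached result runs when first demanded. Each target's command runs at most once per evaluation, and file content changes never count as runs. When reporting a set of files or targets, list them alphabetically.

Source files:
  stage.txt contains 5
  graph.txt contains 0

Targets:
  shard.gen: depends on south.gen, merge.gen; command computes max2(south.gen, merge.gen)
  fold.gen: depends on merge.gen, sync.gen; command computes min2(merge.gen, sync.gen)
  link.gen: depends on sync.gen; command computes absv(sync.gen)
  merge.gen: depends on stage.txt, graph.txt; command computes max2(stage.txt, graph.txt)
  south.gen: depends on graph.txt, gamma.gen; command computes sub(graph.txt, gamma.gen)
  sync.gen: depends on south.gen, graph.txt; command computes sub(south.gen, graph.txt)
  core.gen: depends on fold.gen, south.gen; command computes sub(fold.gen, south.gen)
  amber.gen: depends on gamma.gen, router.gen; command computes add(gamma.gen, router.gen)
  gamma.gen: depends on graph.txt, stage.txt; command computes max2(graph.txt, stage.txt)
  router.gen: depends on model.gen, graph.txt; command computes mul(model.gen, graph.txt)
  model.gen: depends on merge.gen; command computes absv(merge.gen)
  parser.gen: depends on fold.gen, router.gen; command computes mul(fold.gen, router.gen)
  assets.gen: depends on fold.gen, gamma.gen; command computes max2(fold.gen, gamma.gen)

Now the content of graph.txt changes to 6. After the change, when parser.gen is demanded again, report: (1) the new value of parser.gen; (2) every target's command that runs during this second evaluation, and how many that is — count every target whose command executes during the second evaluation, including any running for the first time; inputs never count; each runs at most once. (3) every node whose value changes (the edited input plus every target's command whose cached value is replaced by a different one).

Initial pass — values computed on the first demand:
  gamma.gen = max2(0, 5) = 5
  merge.gen = max2(5, 0) = 5
  model.gen = absv(5) = 5
  router.gen = mul(5, 0) = 0
  south.gen = sub(0, 5) = -5
  sync.gen = sub(-5, 0) = -5
  fold.gen = min2(5, -5) = -5
  parser.gen = mul(-5, 0) = 0

Second demand — change propagation:
  gamma.gen: re-runs because graph.txt 0->6; new result 6.
  merge.gen: re-runs because graph.txt 0->6; new result 6.
  model.gen: re-runs because merge.gen 5->6; new result 6.
  router.gen: re-runs because model.gen 5->6; graph.txt 0->6; new result 36.
  south.gen: re-runs because graph.txt 0->6; gamma.gen 5->6; new result 0.
  sync.gen: re-runs because south.gen -5->0; graph.txt 0->6; new result -6.
  fold.gen: re-runs because merge.gen 5->6; sync.gen -5->-6; new result -6.
  parser.gen: re-runs because fold.gen -5->-6; router.gen 0->36; new result -216.

parser.gen now evaluates to -216.
Run set: fold.gen, gamma.gen, merge.gen, model.gen, parser.gen, router.gen, south.gen, sync.gen (8 run).
Changed values: fold.gen, gamma.gen, graph.txt, merge.gen, model.gen, parser.gen, router.gen, south.gen, sync.gen.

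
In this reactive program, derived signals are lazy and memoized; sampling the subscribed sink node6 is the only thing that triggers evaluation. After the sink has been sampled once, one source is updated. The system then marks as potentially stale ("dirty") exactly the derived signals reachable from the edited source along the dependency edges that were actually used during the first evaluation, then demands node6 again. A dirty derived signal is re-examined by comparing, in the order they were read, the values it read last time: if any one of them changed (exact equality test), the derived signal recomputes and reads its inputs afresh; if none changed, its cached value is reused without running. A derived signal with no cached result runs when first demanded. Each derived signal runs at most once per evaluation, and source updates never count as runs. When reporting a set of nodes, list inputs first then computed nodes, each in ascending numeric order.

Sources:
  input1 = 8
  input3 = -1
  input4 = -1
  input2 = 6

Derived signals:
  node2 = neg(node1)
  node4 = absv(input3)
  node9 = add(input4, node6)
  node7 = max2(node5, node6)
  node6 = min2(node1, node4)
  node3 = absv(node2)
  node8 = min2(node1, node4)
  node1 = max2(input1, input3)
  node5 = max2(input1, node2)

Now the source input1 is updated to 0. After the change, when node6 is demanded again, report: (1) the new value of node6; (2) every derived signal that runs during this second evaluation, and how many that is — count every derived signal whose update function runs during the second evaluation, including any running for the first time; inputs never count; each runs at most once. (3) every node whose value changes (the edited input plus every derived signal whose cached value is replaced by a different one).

Demanding node6 again yields 0.
2 derived signals run: node1, node6.
The nodes whose values change: input1, node1, node6.

First demand of the output computes:
  node1 = max2(8, -1) = 8
  node4 = absv(-1) = 1
  node6 = min2(8, 1) = 1

After the edit, cleaning proceeds:
  node1: a read changed (input1 8->0) — executes, giving 0.
  node6: a read changed (node1 8->0) — executes, giving 0.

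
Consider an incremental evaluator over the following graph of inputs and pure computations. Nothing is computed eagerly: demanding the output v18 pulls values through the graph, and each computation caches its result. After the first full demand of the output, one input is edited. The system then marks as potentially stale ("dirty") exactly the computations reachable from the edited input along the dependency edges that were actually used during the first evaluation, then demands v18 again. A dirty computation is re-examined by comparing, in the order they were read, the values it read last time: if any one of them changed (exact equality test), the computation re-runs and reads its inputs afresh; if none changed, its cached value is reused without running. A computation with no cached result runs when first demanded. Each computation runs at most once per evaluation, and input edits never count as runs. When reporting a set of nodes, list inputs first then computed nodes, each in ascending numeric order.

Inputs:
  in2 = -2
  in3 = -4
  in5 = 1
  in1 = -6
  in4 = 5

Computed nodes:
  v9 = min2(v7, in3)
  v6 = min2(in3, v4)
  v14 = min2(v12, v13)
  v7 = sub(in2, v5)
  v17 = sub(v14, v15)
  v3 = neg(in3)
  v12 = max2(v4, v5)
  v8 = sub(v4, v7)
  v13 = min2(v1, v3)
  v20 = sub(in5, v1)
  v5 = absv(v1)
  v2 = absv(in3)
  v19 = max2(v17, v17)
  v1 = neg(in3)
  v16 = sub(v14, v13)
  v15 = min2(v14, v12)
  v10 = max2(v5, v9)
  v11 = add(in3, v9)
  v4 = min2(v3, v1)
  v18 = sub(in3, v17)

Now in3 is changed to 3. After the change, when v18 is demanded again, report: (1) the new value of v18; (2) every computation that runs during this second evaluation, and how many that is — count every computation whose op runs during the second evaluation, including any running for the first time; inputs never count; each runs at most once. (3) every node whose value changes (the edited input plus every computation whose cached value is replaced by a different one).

Initial pass — values computed on the first demand:
  v1 = neg(-4) = 4
  v3 = neg(-4) = 4
  v4 = min2(4, 4) = 4
  v5 = absv(4) = 4
  v12 = max2(4, 4) = 4
  v13 = min2(4, 4) = 4
  v14 = min2(4, 4) = 4
  v15 = min2(4, 4) = 4
  v17 = sub(4, 4) = 0
  v18 = sub(-4, 0) = -4

Second demand — change propagation:
  v1: re-runs because in3 -4->3; new result -3.
  v3: re-runs because in3 -4->3; new result -3.
  v4: re-runs because v3 4->-3; v1 4->-3; new result -3.
  v5: re-runs because v1 4->-3; new result 3.
  v12: re-runs because v4 4->-3; v5 4->3; new result 3.
  v13: re-runs because v1 4->-3; v3 4->-3; new result -3.
  v14: re-runs because v12 4->3; v13 4->-3; new result -3.
  v15: re-runs because v14 4->-3; v12 4->3; new result -3.
  v17: re-runs because v14 4->-3; v15 4->-3; new result 0 (unchanged).
  v18: re-runs because in3 -4->3; new result 3.

v18 now evaluates to 3.
Run set: v1, v3, v4, v5, v12, v13, v14, v15, v17, v18 (10 run).
Changed values: in3, v1, v3, v4, v5, v12, v13, v14, v15, v18.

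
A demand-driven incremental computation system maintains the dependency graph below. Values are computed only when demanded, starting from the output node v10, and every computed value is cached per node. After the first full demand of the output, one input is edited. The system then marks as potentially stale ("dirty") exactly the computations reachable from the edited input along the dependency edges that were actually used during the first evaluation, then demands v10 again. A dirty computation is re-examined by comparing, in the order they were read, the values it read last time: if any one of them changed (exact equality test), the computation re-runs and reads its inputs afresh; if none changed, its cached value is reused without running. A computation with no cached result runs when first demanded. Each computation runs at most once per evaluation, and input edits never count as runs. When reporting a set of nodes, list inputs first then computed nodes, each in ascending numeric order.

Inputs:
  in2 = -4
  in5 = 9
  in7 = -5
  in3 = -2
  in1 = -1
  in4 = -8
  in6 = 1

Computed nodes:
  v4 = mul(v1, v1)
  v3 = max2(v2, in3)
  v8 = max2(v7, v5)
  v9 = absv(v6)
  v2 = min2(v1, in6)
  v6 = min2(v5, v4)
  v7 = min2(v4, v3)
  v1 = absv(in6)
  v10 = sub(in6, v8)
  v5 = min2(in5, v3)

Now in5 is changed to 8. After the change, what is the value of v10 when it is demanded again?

New value of v10: 0.
Key observation: the change is absorbed at v5 — it re-runs but produces the same value, and the output's value is unchanged.

First evaluation (everything demanded from the output):
  v1 = absv(1) = 1
  v2 = min2(1, 1) = 1
  v3 = max2(1, -2) = 1
  v4 = mul(1, 1) = 1
  v5 = min2(9, 1) = 1
  v7 = min2(1, 1) = 1
  v8 = max2(1, 1) = 1
  v10 = sub(1, 1) = 0

Propagation after the edit:
  v5: runs — in5 9->8; result 1 (same value as before).
  v8: checked — values it read are unchanged (v7 unchanged, v5 unchanged); reused cached 1 without running.
  v10: checked — values it read are unchanged (in6 unchanged, v8 unchanged); reused cached 0 without running.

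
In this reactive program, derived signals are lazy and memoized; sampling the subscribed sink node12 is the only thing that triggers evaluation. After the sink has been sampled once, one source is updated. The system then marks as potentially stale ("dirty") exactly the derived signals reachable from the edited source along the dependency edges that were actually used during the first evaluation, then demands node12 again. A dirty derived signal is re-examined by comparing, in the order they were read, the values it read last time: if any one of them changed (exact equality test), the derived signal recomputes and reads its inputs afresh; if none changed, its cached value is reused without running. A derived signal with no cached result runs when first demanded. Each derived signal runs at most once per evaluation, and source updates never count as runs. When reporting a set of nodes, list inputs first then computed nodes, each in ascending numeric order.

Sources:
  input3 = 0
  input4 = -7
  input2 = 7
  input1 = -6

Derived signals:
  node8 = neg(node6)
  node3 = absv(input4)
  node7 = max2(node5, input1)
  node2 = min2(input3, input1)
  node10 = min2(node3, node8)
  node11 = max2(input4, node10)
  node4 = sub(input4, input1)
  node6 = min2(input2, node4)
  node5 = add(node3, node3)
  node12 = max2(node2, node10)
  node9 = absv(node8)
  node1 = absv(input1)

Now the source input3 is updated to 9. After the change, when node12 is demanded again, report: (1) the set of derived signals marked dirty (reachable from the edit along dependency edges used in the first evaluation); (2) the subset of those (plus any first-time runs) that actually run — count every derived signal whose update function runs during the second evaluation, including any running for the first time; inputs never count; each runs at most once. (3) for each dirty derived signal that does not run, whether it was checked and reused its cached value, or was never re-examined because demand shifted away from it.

The edit dirties: node2, node12.
1 derived signals run: node2.
Cache hits after checking: node12.
Note the absorption at node2: it re-runs yet its value is the same, leaving the output's value untouched.

First demand of the output computes:
  node2 = min2(0, -6) = -6
  node3 = absv(-7) = 7
  node4 = sub(-7, -6) = -1
  node6 = min2(7, -1) = -1
  node8 = neg(-1) = 1
  node10 = min2(7, 1) = 1
  node12 = max2(-6, 1) = 1

After the edit, cleaning proceeds:
  node2: a read changed (input3 0->9) — executes, giving -6 — identical to its old value.
  node12: dirty, but its reads are unchanged (node2 unchanged, node10 unchanged); cached 1 stands.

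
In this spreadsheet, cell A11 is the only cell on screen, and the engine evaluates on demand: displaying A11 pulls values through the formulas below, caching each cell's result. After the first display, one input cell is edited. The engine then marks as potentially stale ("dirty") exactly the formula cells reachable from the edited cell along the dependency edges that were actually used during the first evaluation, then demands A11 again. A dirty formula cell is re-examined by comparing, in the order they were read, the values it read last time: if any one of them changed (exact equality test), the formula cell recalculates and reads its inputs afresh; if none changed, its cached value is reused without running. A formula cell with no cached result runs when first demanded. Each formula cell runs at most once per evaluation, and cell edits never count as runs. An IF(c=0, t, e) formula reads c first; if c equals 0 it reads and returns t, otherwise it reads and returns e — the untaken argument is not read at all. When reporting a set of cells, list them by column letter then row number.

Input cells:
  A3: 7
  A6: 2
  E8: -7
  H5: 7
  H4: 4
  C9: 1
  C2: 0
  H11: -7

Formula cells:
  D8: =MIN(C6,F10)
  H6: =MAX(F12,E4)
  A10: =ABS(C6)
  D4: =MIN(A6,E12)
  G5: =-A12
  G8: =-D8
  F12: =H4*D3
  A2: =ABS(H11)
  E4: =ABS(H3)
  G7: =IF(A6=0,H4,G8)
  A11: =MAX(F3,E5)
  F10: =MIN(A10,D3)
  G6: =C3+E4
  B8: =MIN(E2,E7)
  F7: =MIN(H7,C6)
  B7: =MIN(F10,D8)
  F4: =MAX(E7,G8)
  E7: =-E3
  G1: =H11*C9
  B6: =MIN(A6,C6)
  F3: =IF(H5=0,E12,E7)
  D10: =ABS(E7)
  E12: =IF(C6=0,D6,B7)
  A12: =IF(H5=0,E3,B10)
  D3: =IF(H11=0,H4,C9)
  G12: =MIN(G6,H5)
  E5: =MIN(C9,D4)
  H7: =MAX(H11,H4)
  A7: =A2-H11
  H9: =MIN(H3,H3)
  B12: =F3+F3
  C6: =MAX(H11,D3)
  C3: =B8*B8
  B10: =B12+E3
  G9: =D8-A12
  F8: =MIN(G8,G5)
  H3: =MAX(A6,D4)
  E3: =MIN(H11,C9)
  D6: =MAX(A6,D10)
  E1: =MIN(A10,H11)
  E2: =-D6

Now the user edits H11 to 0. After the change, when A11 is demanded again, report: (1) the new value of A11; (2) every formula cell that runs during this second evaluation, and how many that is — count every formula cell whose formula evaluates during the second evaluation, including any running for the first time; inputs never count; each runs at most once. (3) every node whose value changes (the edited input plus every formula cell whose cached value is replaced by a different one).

A11 now evaluates to 1.
Run set: A10, A11, B7, C6, D3, D4, D8, E3, E5, E7, E12, F3, F10 (13 run).
Changed values: A10, A11, B7, C6, D3, D4, D8, E3, E7, E12, F3, F10, H11.

Initial pass — values computed on the first demand:
  D3 = IF(H11=0: H11=-7 -> else branch C9) = 1
  C6 = MAX(-7, 1) = 1
  A10 = ABS(1) = 1
  E3 = MIN(-7, 1) = -7
  E7 = -(-7) = 7
  F10 = MIN(1, 1) = 1
  D8 = MIN(1, 1) = 1
  B7 = MIN(1, 1) = 1
  E12 = IF(C6=0: C6=1 -> else branch B7) = 1
  D4 = MIN(2, 1) = 1
  E5 = MIN(1, 1) = 1
  F3 = IF(H5=0: H5=7 -> else branch E7) = 7
  A11 = MAX(7, 1) = 7

Second demand — change propagation:
  D3: re-runs because H11 -7->0; new result 4.
  C6: re-runs because H11 -7->0; D3 1->4; new result 4.
  A10: re-runs because C6 1->4; new result 4.
  E3: re-runs because H11 -7->0; new result 0.
  E7: re-runs because E3 -7->0; new result 0.
  F10: re-runs because A10 1->4; D3 1->4; new result 4.
  D8: re-runs because C6 1->4; F10 1->4; new result 4.
  B7: re-runs because F10 1->4; D8 1->4; new result 4.
  E12: re-runs because C6 1->4; B7 1->4; new result 4.
  D4: re-runs because E12 1->4; new result 2.
  E5: re-runs because D4 1->2; new result 1 (unchanged).
  F3: re-runs because E7 7->0; new result 0.
  A11: re-runs because F3 7->0; new result 1.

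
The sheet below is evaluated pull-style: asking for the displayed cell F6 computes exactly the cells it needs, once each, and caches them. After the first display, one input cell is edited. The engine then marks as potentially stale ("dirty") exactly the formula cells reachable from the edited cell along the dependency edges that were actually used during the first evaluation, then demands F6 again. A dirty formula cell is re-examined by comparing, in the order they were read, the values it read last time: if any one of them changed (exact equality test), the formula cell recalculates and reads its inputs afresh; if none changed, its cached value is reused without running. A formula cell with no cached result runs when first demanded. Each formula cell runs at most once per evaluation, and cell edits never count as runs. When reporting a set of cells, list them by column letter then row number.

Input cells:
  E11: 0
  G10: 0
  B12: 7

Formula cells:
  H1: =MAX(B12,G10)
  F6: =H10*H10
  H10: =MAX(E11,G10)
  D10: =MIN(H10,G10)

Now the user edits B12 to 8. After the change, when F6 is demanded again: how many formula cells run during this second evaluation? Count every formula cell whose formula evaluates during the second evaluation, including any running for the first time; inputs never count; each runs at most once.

0 formula cells run: none.
Note the shortcut — B12 feeds only undemanded nodes, so no recomputation happens.

First demand of the output computes:
  H10 = MAX(0, 0) = 0
  F6 = 0 * 0 = 0

After the edit, cleaning proceeds:
  B12 only reaches undemanded nodes; the second demand re-runs nothing.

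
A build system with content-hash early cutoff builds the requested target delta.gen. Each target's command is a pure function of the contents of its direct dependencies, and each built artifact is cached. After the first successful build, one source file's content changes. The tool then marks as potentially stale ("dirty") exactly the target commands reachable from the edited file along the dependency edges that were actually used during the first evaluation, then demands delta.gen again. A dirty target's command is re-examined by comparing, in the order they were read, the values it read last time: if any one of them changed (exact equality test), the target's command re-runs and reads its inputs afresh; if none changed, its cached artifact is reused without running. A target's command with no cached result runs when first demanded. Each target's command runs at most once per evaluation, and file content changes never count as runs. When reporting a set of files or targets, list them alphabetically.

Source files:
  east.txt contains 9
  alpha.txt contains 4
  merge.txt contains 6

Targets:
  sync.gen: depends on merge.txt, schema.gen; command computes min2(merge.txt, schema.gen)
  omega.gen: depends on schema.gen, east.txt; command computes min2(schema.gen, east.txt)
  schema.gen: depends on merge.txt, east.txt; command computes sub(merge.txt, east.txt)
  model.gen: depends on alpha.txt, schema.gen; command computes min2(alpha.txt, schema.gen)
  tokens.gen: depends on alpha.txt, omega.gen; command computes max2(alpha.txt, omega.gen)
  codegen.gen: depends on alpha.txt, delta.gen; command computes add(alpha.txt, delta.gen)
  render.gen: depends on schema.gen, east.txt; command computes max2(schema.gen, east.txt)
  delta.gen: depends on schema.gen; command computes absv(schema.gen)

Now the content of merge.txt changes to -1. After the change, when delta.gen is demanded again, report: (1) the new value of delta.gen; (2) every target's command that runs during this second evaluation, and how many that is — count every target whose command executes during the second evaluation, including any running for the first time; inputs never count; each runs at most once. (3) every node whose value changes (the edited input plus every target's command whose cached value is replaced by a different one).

First evaluation (everything demanded from the output):
  schema.gen = sub(6, 9) = -3
  delta.gen = absv(-3) = 3

Propagation after the edit:
  schema.gen: runs — merge.txt 6->-1; result -10.
  delta.gen: runs — schema.gen -3->-10; result 10.

New value of delta.gen: 10.
Target commands that run: delta.gen, schema.gen — 2 in total.
Values that change: delta.gen, merge.txt, schema.gen.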